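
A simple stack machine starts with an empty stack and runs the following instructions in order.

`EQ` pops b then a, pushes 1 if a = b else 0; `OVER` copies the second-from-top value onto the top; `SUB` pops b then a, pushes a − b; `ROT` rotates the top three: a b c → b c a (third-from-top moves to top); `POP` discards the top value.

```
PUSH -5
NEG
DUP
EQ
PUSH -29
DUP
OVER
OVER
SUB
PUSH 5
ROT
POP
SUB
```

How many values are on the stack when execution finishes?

3

PUSH -5  -> [-5]
NEG      -> [5]
DUP      -> [5, 5]
EQ       -> [1]
PUSH -29 -> [1, -29]
DUP      -> [1, -29, -29]
OVER     -> [1, -29, -29, -29]
OVER     -> [1, -29, -29, -29, -29]
SUB      -> [1, -29, -29, 0]
PUSH 5   -> [1, -29, -29, 0, 5]
ROT      -> [1, -29, 0, 5, -29]
POP      -> [1, -29, 0, 5]
SUB      -> [1, -29, -5]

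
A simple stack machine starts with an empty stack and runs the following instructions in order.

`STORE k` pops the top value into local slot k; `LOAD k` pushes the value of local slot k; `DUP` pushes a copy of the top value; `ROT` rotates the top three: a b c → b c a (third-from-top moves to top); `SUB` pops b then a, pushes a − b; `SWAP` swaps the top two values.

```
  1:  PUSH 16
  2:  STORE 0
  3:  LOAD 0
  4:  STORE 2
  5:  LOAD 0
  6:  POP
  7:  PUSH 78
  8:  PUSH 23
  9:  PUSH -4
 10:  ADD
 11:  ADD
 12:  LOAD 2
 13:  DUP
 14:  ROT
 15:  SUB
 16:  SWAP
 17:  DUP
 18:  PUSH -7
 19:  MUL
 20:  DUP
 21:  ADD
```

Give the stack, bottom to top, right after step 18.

PUSH 16  [16]
STORE 0  []
LOAD 0   [16]
STORE 2  []
LOAD 0   [16]
POP      []
PUSH 78  [78]
PUSH 23  [78, 23]
PUSH -4  [78, 23, -4]
ADD      [78, 19]
ADD      [97]
LOAD 2   [97, 16]
DUP      [97, 16, 16]
ROT      [16, 16, 97]
SUB      [16, -81]
SWAP     [-81, 16]
DUP      [-81, 16, 16]
PUSH -7  [-81, 16, 16, -7]

[-81, 16, 16, -7]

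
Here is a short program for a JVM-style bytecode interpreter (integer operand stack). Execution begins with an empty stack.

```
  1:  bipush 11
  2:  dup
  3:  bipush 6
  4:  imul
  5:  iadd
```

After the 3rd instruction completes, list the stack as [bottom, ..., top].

[11, 11, 6]

bipush 11 → 11
dup       → 11 11
bipush 6  → 11 11 6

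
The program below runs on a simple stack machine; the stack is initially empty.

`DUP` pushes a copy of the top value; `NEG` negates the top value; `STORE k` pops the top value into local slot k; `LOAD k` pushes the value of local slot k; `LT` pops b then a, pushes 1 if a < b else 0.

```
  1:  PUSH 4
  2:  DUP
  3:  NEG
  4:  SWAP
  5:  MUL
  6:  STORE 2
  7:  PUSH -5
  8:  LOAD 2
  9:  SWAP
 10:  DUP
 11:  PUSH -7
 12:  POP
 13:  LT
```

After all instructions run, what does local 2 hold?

PUSH 4   [4]
DUP      [4, 4]
NEG      [4, -4]
SWAP     [-4, 4]
MUL      [-16]
STORE 2  []
PUSH -5  [-5]
LOAD 2   [-5, -16]
SWAP     [-16, -5]
DUP      [-16, -5, -5]
PUSH -7  [-16, -5, -5, -7]
POP      [-16, -5, -5]
LT       [-16, 0]

-16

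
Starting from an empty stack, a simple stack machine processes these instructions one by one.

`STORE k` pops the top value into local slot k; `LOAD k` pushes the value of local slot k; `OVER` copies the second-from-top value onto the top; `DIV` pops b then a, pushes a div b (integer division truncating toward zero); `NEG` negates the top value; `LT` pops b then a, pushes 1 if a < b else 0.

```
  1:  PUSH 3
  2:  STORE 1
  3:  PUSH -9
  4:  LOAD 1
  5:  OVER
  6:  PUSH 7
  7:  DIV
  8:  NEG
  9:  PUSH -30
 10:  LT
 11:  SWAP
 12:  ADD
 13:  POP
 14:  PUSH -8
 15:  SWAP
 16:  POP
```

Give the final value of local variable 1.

3

PUSH 3   -> [3]
STORE 1  -> []
PUSH -9  -> [-9]
LOAD 1   -> [-9, 3]
OVER     -> [-9, 3, -9]
PUSH 7   -> [-9, 3, -9, 7]
DIV      -> [-9, 3, -1]
NEG      -> [-9, 3, 1]
PUSH -30 -> [-9, 3, 1, -30]
LT       -> [-9, 3, 0]
SWAP     -> [-9, 0, 3]
ADD      -> [-9, 3]
POP      -> [-9]
PUSH -8  -> [-9, -8]
SWAP     -> [-8, -9]
POP      -> [-8]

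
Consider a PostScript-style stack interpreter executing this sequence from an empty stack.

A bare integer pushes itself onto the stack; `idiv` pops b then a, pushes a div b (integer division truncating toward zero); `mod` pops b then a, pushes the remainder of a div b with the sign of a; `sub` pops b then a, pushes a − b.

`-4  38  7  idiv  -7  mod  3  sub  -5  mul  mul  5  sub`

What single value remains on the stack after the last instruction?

-4   → -4
38   → -4 38
7    → -4 38 7
idiv → -4 5
-7   → -4 5 -7
mod  → -4 5
3    → -4 5 3
sub  → -4 2
-5   → -4 2 -5
mul  → -4 -10
mul  → 40
5    → 40 5
sub  → 35

35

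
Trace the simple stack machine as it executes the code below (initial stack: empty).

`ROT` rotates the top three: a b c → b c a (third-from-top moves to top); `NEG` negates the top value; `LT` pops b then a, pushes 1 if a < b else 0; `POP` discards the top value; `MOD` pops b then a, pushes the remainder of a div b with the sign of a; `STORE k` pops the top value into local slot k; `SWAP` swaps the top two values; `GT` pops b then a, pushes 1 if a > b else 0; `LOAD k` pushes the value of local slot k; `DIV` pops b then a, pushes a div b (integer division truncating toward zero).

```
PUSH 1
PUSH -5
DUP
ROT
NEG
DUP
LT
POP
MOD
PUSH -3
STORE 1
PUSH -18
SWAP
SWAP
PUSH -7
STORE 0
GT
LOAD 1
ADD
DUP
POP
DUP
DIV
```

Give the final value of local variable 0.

PUSH 1   : [1]
PUSH -5  : [1, -5]
DUP      : [1, -5, -5]
ROT      : [-5, -5, 1]
NEG      : [-5, -5, -1]
DUP      : [-5, -5, -1, -1]
LT       : [-5, -5, 0]
POP      : [-5, -5]
MOD      : [0]
PUSH -3  : [0, -3]
STORE 1  : [0]
PUSH -18 : [0, -18]
SWAP     : [-18, 0]
SWAP     : [0, -18]
PUSH -7  : [0, -18, -7]
STORE 0  : [0, -18]
GT       : [1]
LOAD 1   : [1, -3]
ADD      : [-2]
DUP      : [-2, -2]
POP      : [-2]
DUP      : [-2, -2]
DIV      : [1]

-7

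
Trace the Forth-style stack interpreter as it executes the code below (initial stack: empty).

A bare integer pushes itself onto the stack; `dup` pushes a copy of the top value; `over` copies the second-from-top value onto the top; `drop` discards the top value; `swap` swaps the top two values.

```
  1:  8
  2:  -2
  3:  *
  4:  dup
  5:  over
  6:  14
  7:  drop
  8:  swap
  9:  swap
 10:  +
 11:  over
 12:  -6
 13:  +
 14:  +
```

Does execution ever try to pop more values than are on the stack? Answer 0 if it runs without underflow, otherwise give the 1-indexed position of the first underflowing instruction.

0

8    → [8]
-2   → [8, -2]
*    → [-16]
dup  → [-16, -16]
over → [-16, -16, -16]
14   → [-16, -16, -16, 14]
drop → [-16, -16, -16]
swap → [-16, -16, -16]
swap → [-16, -16, -16]
+    → [-16, -32]
over → [-16, -32, -16]
-6   → [-16, -32, -16, -6]
+    → [-16, -32, -22]
+    → [-16, -54]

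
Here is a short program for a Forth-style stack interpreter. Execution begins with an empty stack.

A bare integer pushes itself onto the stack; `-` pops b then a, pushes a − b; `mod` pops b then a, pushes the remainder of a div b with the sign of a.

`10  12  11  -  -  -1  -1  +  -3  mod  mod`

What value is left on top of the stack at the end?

10  -> [10]
12  -> [10, 12]
11  -> [10, 12, 11]
-   -> [10, 1]
-   -> [9]
-1  -> [9, -1]
-1  -> [9, -1, -1]
+   -> [9, -2]
-3  -> [9, -2, -3]
mod -> [9, -2]
mod -> [1]

1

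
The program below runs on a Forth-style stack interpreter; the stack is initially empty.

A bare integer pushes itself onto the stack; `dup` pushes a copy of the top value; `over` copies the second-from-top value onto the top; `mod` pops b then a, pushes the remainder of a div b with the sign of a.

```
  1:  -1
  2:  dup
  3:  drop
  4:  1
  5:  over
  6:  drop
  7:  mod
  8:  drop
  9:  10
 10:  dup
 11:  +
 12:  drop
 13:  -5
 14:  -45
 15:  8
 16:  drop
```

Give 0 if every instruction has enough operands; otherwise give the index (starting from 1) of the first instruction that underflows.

-1   → [-1]
dup  → [-1, -1]
drop → [-1]
1    → [-1, 1]
over → [-1, 1, -1]
drop → [-1, 1]
mod  → [0]
drop → []
10   → [10]
dup  → [10, 10]
+    → [20]
drop → []
-5   → [-5]
-45  → [-5, -45]
8    → [-5, -45, 8]
drop → [-5, -45]

0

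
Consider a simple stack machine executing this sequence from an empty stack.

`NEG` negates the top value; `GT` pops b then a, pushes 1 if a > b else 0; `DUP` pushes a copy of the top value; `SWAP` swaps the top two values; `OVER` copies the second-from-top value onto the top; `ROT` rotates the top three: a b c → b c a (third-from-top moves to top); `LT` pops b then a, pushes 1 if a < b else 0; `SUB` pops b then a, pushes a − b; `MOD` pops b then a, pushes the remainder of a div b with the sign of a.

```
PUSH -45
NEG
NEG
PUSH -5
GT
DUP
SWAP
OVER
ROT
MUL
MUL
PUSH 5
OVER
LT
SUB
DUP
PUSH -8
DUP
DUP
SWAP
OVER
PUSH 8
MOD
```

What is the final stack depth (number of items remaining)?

6

PUSH -45 -> [-45]
NEG      -> [45]
NEG      -> [-45]
PUSH -5  -> [-45, -5]
GT       -> [0]
DUP      -> [0, 0]
SWAP     -> [0, 0]
OVER     -> [0, 0, 0]
ROT      -> [0, 0, 0]
MUL      -> [0, 0]
MUL      -> [0]
PUSH 5   -> [0, 5]
OVER     -> [0, 5, 0]
LT       -> [0, 0]
SUB      -> [0]
DUP      -> [0, 0]
PUSH -8  -> [0, 0, -8]
DUP      -> [0, 0, -8, -8]
DUP      -> [0, 0, -8, -8, -8]
SWAP     -> [0, 0, -8, -8, -8]
OVER     -> [0, 0, -8, -8, -8, -8]
PUSH 8   -> [0, 0, -8, -8, -8, -8, 8]
MOD      -> [0, 0, -8, -8, -8, 0]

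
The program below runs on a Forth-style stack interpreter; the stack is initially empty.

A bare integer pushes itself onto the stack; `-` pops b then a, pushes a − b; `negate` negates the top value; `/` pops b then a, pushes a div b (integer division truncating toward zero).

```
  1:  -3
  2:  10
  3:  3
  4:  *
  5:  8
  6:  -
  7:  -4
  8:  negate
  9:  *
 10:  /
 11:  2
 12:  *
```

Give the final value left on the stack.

0

-3      -3
10      -3 10
3       -3 10 3
*       -3 30
8       -3 30 8
-       -3 22
-4      -3 22 -4
negate  -3 22 4
*       -3 88
/       0
2       0 2
*       0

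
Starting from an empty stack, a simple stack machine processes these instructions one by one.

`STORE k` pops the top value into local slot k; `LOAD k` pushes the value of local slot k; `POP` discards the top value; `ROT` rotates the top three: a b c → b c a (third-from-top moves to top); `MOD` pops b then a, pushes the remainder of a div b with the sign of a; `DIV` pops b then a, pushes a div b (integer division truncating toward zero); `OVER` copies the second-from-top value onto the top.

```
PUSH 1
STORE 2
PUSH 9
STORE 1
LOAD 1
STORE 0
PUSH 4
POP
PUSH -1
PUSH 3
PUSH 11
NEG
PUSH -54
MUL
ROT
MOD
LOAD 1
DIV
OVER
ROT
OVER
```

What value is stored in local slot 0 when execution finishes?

9

PUSH 1   : [1]
STORE 2  : []
PUSH 9   : [9]
STORE 1  : []
LOAD 1   : [9]
STORE 0  : []
PUSH 4   : [4]
POP      : []
PUSH -1  : [-1]
PUSH 3   : [-1, 3]
PUSH 11  : [-1, 3, 11]
NEG      : [-1, 3, -11]
PUSH -54 : [-1, 3, -11, -54]
MUL      : [-1, 3, 594]
ROT      : [3, 594, -1]
MOD      : [3, 0]
LOAD 1   : [3, 0, 9]
DIV      : [3, 0]
OVER     : [3, 0, 3]
ROT      : [0, 3, 3]
OVER     : [0, 3, 3, 3]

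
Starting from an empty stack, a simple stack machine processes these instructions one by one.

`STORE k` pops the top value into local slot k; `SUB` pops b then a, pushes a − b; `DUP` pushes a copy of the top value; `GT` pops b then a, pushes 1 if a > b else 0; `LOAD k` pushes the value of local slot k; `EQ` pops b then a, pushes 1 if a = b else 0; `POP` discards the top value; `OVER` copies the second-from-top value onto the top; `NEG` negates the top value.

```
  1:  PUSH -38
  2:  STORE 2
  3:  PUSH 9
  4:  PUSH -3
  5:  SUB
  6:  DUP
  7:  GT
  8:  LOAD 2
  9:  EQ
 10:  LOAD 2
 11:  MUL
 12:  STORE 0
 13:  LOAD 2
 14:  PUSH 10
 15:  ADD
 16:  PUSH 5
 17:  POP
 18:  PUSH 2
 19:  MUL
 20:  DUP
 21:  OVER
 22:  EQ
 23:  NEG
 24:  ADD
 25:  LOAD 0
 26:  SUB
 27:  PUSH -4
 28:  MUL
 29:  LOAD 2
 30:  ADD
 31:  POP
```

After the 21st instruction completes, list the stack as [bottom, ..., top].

PUSH -38 → -38
STORE 2  → (empty)
PUSH 9   → 9
PUSH -3  → 9 -3
SUB      → 12
DUP      → 12 12
GT       → 0
LOAD 2   → 0 -38
EQ       → 0
LOAD 2   → 0 -38
MUL      → 0
STORE 0  → (empty)
LOAD 2   → -38
PUSH 10  → -38 10
ADD      → -28
PUSH 5   → -28 5
POP      → -28
PUSH 2   → -28 2
MUL      → -56
DUP      → -56 -56
OVER     → -56 -56 -56

[-56, -56, -56]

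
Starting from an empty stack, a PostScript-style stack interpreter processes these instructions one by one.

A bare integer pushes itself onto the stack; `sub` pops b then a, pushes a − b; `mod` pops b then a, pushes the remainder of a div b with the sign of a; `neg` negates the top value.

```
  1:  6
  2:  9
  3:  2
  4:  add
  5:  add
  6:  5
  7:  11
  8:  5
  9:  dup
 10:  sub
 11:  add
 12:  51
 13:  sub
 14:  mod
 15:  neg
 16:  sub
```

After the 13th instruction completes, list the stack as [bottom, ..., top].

6   -> 6
9   -> 6 9
2   -> 6 9 2
add -> 6 11
add -> 17
5   -> 17 5
11  -> 17 5 11
5   -> 17 5 11 5
dup -> 17 5 11 5 5
sub -> 17 5 11 0
add -> 17 5 11
51  -> 17 5 11 51
sub -> 17 5 -40

[17, 5, -40]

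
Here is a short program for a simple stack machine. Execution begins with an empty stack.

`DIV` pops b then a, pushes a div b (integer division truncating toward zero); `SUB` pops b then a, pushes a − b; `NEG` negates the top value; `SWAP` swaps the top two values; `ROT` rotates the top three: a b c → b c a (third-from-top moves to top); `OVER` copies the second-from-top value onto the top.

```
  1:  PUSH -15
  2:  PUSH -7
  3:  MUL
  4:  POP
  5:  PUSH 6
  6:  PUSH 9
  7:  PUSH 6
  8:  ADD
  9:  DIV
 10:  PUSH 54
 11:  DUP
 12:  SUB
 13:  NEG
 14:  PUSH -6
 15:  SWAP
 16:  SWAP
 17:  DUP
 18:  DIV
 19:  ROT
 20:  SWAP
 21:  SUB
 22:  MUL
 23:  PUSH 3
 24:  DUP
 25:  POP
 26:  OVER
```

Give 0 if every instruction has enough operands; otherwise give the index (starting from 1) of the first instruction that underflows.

PUSH -15 → -15
PUSH -7  → -15 -7
MUL      → 105
POP      → (empty)
PUSH 6   → 6
PUSH 9   → 6 9
PUSH 6   → 6 9 6
ADD      → 6 15
DIV      → 0
PUSH 54  → 0 54
DUP      → 0 54 54
SUB      → 0 0
NEG      → 0 0
PUSH -6  → 0 0 -6
SWAP     → 0 -6 0
SWAP     → 0 0 -6
DUP      → 0 0 -6 -6
DIV      → 0 0 1
ROT      → 0 1 0
SWAP     → 0 0 1
SUB      → 0 -1
MUL      → 0
PUSH 3   → 0 3
DUP      → 0 3 3
POP      → 0 3
OVER     → 0 3 0

0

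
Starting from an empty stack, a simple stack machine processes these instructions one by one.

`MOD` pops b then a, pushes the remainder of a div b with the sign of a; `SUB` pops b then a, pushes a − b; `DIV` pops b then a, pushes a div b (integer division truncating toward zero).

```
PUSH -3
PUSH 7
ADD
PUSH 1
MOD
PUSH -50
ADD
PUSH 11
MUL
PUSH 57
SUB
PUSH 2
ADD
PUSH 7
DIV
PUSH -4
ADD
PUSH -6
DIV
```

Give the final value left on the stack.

15

PUSH -3  → -3
PUSH 7   → -3 7
ADD      → 4
PUSH 1   → 4 1
MOD      → 0
PUSH -50 → 0 -50
ADD      → -50
PUSH 11  → -50 11
MUL      → -550
PUSH 57  → -550 57
SUB      → -607
PUSH 2   → -607 2
ADD      → -605
PUSH 7   → -605 7
DIV      → -86
PUSH -4  → -86 -4
ADD      → -90
PUSH -6  → -90 -6
DIV      → 15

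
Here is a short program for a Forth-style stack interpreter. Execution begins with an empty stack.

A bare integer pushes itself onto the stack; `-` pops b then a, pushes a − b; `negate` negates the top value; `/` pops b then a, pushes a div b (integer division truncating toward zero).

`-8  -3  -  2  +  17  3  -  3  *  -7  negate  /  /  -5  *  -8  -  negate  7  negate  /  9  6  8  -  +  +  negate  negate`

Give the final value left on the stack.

-8      -8
-3      -8 -3
-       -5
2       -5 2
+       -3
17      -3 17
3       -3 17 3
-       -3 14
3       -3 14 3
*       -3 42
-7      -3 42 -7
negate  -3 42 7
/       -3 6
/       0
-5      0 -5
*       0
-8      0 -8
-       8
negate  -8
7       -8 7
negate  -8 -7
/       1
9       1 9
6       1 9 6
8       1 9 6 8
-       1 9 -2
+       1 7
+       8
negate  -8
negate  8

8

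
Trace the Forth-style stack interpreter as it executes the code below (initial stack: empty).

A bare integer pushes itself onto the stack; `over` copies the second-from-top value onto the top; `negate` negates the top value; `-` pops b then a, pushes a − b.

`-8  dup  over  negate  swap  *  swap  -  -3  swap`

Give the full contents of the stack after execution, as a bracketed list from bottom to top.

[-3, -56]

-8     : -8
dup    : -8 -8
over   : -8 -8 -8
negate : -8 -8 8
swap   : -8 8 -8
*      : -8 -64
swap   : -64 -8
-      : -56
-3     : -56 -3
swap   : -3 -56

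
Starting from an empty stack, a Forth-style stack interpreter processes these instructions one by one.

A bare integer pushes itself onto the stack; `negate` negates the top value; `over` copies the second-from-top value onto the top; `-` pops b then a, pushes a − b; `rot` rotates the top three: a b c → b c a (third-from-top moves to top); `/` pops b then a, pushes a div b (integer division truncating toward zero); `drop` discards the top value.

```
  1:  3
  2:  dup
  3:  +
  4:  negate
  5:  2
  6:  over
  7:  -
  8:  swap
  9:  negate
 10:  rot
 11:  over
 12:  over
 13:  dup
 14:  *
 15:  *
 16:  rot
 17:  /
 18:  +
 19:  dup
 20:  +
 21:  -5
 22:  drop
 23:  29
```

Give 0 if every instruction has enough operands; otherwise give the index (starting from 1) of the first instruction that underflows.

3      : [3]
dup    : [3, 3]
+      : [6]
negate : [-6]
2      : [-6, 2]
over   : [-6, 2, -6]
-      : [-6, 8]
swap   : [8, -6]
negate : [8, 6]
rot  — needs 3 operands, stack has 2 → underflow

10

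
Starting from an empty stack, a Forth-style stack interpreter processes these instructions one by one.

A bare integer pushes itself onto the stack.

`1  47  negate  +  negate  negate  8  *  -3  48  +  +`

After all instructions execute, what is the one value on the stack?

1      → 1
47     → 1 47
negate → 1 -47
+      → -46
negate → 46
negate → -46
8      → -46 8
*      → -368
-3     → -368 -3
48     → -368 -3 48
+      → -368 45
+      → -323

-323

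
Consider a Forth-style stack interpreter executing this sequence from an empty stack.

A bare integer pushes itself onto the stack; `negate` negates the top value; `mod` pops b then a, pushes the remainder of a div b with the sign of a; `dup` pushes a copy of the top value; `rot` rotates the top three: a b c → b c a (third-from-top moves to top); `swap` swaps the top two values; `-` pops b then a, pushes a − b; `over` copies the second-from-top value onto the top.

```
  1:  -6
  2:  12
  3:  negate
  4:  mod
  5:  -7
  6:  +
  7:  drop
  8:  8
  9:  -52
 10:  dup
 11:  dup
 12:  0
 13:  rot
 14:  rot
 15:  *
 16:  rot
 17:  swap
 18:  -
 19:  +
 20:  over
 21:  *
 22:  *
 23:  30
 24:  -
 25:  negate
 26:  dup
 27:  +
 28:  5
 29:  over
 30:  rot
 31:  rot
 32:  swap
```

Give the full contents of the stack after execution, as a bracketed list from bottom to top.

[352828, 5, 352828]

-6      [-6]
12      [-6, 12]
negate  [-6, -12]
mod     [-6]
-7      [-6, -7]
+       [-13]
drop    []
8       [8]
-52     [8, -52]
dup     [8, -52, -52]
dup     [8, -52, -52, -52]
0       [8, -52, -52, -52, 0]
rot     [8, -52, -52, 0, -52]
rot     [8, -52, 0, -52, -52]
*       [8, -52, 0, 2704]
rot     [8, 0, 2704, -52]
swap    [8, 0, -52, 2704]
-       [8, 0, -2756]
+       [8, -2756]
over    [8, -2756, 8]
*       [8, -22048]
*       [-176384]
30      [-176384, 30]
-       [-176414]
negate  [176414]
dup     [176414, 176414]
+       [352828]
5       [352828, 5]
over    [352828, 5, 352828]
rot     [5, 352828, 352828]
rot     [352828, 352828, 5]
swap    [352828, 5, 352828]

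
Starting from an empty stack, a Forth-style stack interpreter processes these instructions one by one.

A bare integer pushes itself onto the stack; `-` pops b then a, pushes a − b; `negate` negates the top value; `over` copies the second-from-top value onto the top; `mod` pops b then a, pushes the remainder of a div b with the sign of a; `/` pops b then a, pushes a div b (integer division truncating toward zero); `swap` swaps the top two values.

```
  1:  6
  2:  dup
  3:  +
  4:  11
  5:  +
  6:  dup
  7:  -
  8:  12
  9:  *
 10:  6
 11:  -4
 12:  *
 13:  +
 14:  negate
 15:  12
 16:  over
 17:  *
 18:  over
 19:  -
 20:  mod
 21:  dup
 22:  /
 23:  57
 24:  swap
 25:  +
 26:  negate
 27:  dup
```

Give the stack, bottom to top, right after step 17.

[24, 288]

6      : [6]
dup    : [6, 6]
+      : [12]
11     : [12, 11]
+      : [23]
dup    : [23, 23]
-      : [0]
12     : [0, 12]
*      : [0]
6      : [0, 6]
-4     : [0, 6, -4]
*      : [0, -24]
+      : [-24]
negate : [24]
12     : [24, 12]
over   : [24, 12, 24]
*      : [24, 288]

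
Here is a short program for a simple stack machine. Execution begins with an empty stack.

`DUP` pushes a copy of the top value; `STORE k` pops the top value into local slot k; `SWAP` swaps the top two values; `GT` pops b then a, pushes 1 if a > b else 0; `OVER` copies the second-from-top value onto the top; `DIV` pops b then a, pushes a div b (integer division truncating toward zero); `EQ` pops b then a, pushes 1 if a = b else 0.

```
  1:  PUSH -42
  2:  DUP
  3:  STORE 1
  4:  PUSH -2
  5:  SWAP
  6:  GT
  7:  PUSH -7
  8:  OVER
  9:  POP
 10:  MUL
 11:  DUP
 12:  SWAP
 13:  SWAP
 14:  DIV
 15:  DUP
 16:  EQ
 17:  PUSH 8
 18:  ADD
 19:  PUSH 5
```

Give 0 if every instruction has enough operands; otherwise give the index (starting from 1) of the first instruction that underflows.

0

PUSH -42  -42
DUP       -42 -42
STORE 1   -42
PUSH -2   -42 -2
SWAP      -2 -42
GT        1
PUSH -7   1 -7
OVER      1 -7 1
POP       1 -7
MUL       -7
DUP       -7 -7
SWAP      -7 -7
SWAP      -7 -7
DIV       1
DUP       1 1
EQ        1
PUSH 8    1 8
ADD       9
PUSH 5    9 5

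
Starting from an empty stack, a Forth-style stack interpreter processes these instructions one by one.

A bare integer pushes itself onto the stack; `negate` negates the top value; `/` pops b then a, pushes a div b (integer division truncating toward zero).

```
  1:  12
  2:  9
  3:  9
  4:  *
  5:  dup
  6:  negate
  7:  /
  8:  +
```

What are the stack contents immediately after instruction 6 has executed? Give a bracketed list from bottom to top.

[12, 81, -81]

12     : [12]
9      : [12, 9]
9      : [12, 9, 9]
*      : [12, 81]
dup    : [12, 81, 81]
negate : [12, 81, -81]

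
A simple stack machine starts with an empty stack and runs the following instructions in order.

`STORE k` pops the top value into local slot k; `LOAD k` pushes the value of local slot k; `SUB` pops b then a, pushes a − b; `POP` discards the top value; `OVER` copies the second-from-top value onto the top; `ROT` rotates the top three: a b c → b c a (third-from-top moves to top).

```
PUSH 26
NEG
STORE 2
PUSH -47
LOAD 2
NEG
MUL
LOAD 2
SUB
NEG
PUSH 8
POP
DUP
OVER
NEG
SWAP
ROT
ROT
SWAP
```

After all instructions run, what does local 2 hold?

-26

PUSH 26   26
NEG       -26
STORE 2   (empty)
PUSH -47  -47
LOAD 2    -47 -26
NEG       -47 26
MUL       -1222
LOAD 2    -1222 -26
SUB       -1196
NEG       1196
PUSH 8    1196 8
POP       1196
DUP       1196 1196
OVER      1196 1196 1196
NEG       1196 1196 -1196
SWAP      1196 -1196 1196
ROT       -1196 1196 1196
ROT       1196 1196 -1196
SWAP      1196 -1196 1196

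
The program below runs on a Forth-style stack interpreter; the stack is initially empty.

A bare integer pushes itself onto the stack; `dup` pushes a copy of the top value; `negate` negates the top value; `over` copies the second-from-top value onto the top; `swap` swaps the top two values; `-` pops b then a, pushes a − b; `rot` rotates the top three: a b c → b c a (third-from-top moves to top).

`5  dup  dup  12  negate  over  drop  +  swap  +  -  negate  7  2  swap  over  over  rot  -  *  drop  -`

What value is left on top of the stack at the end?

-9

5      : 5
dup    : 5 5
dup    : 5 5 5
12     : 5 5 5 12
negate : 5 5 5 -12
over   : 5 5 5 -12 5
drop   : 5 5 5 -12
+      : 5 5 -7
swap   : 5 -7 5
+      : 5 -2
-      : 7
negate : -7
7      : -7 7
2      : -7 7 2
swap   : -7 2 7
over   : -7 2 7 2
over   : -7 2 7 2 7
rot    : -7 2 2 7 7
-      : -7 2 2 0
*      : -7 2 0
drop   : -7 2
-      : -9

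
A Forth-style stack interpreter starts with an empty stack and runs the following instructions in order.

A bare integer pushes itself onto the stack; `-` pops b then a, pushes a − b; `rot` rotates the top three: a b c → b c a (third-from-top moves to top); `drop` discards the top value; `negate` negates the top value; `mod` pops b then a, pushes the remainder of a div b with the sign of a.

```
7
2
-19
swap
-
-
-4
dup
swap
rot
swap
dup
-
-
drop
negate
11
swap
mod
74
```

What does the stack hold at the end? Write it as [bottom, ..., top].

7       [7]
2       [7, 2]
-19     [7, 2, -19]
swap    [7, -19, 2]
-       [7, -21]
-       [28]
-4      [28, -4]
dup     [28, -4, -4]
swap    [28, -4, -4]
rot     [-4, -4, 28]
swap    [-4, 28, -4]
dup     [-4, 28, -4, -4]
-       [-4, 28, 0]
-       [-4, 28]
drop    [-4]
negate  [4]
11      [4, 11]
swap    [11, 4]
mod     [3]
74      [3, 74]

[3, 74]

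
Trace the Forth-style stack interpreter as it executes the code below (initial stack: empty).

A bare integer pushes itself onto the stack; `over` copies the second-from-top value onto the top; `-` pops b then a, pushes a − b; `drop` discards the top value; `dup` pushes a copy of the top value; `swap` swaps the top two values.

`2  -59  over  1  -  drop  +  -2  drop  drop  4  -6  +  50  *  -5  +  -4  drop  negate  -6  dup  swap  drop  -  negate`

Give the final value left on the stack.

2      -> [2]
-59    -> [2, -59]
over   -> [2, -59, 2]
1      -> [2, -59, 2, 1]
-      -> [2, -59, 1]
drop   -> [2, -59]
+      -> [-57]
-2     -> [-57, -2]
drop   -> [-57]
drop   -> []
4      -> [4]
-6     -> [4, -6]
+      -> [-2]
50     -> [-2, 50]
*      -> [-100]
-5     -> [-100, -5]
+      -> [-105]
-4     -> [-105, -4]
drop   -> [-105]
negate -> [105]
-6     -> [105, -6]
dup    -> [105, -6, -6]
swap   -> [105, -6, -6]
drop   -> [105, -6]
-      -> [111]
negate -> [-111]

-111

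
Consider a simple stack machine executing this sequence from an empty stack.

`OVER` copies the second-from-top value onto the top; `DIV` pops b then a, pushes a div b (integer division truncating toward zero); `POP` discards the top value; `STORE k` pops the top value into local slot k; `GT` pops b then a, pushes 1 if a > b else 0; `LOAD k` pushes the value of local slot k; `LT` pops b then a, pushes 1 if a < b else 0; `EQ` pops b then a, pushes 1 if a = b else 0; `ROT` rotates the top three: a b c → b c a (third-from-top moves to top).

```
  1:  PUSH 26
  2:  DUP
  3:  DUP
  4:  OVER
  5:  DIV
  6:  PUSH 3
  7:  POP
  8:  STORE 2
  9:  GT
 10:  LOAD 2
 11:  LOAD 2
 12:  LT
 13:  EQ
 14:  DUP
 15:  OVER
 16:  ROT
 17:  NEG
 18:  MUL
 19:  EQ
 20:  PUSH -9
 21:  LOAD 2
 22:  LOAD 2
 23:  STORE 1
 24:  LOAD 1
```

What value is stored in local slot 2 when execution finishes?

1

PUSH 26 : [26]
DUP     : [26, 26]
DUP     : [26, 26, 26]
OVER    : [26, 26, 26, 26]
DIV     : [26, 26, 1]
PUSH 3  : [26, 26, 1, 3]
POP     : [26, 26, 1]
STORE 2 : [26, 26]
GT      : [0]
LOAD 2  : [0, 1]
LOAD 2  : [0, 1, 1]
LT      : [0, 0]
EQ      : [1]
DUP     : [1, 1]
OVER    : [1, 1, 1]
ROT     : [1, 1, 1]
NEG     : [1, 1, -1]
MUL     : [1, -1]
EQ      : [0]
PUSH -9 : [0, -9]
LOAD 2  : [0, -9, 1]
LOAD 2  : [0, -9, 1, 1]
STORE 1 : [0, -9, 1]
LOAD 1  : [0, -9, 1, 1]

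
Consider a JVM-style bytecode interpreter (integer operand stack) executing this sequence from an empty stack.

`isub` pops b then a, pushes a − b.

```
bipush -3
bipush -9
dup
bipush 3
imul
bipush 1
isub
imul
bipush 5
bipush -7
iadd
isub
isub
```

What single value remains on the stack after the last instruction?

-257

bipush -3 -> -3
bipush -9 -> -3 -9
dup       -> -3 -9 -9
bipush 3  -> -3 -9 -9 3
imul      -> -3 -9 -27
bipush 1  -> -3 -9 -27 1
isub      -> -3 -9 -28
imul      -> -3 252
bipush 5  -> -3 252 5
bipush -7 -> -3 252 5 -7
iadd      -> -3 252 -2
isub      -> -3 254
isub      -> -257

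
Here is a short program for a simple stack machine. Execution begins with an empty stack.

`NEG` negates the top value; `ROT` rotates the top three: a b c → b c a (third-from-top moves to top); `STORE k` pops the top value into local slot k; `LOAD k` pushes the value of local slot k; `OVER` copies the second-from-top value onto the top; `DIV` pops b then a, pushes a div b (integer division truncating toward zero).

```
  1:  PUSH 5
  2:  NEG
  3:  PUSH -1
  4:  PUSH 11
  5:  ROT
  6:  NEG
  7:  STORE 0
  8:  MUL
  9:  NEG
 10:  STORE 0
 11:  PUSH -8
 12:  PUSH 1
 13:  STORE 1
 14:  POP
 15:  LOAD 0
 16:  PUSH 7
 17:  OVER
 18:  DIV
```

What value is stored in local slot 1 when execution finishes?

PUSH 5   5
NEG      -5
PUSH -1  -5 -1
PUSH 11  -5 -1 11
ROT      -1 11 -5
NEG      -1 11 5
STORE 0  -1 11
MUL      -11
NEG      11
STORE 0  (empty)
PUSH -8  -8
PUSH 1   -8 1
STORE 1  -8
POP      (empty)
LOAD 0   11
PUSH 7   11 7
OVER     11 7 11
DIV      11 0

1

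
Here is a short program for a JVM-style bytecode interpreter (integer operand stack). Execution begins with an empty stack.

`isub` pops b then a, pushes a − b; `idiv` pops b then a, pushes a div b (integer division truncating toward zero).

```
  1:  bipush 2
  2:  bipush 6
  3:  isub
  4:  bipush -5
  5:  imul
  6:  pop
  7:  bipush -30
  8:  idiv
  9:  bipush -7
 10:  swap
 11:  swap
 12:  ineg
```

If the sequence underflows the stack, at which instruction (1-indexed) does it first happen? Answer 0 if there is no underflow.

bipush 2    2
bipush 6    2 6
isub        -4
bipush -5   -4 -5
imul        20
pop         (empty)
bipush -30  -30
idiv  — needs 2 operands, stack has 1 → underflow

8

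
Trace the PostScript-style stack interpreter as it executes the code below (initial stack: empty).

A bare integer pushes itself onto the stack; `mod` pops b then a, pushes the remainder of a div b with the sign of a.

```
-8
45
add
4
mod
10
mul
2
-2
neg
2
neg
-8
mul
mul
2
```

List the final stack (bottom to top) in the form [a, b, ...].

-8   -8
45   -8 45
add  37
4    37 4
mod  1
10   1 10
mul  10
2    10 2
-2   10 2 -2
neg  10 2 2
2    10 2 2 2
neg  10 2 2 -2
-8   10 2 2 -2 -8
mul  10 2 2 16
mul  10 2 32
2    10 2 32 2

[10, 2, 32, 2]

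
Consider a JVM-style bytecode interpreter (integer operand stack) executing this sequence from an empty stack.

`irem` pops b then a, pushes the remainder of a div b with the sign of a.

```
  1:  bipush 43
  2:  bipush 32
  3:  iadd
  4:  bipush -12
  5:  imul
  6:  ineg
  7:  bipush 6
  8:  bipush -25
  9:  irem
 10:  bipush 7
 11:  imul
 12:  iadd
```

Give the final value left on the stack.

bipush 43  : [43]
bipush 32  : [43, 32]
iadd       : [75]
bipush -12 : [75, -12]
imul       : [-900]
ineg       : [900]
bipush 6   : [900, 6]
bipush -25 : [900, 6, -25]
irem       : [900, 6]
bipush 7   : [900, 6, 7]
imul       : [900, 42]
iadd       : [942]

942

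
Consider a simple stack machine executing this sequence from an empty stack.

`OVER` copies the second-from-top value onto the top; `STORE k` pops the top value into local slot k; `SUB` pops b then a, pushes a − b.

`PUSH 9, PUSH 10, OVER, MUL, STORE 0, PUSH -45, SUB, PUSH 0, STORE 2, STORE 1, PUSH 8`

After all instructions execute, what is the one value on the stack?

PUSH 9   -> [9]
PUSH 10  -> [9, 10]
OVER     -> [9, 10, 9]
MUL      -> [9, 90]
STORE 0  -> [9]
PUSH -45 -> [9, -45]
SUB      -> [54]
PUSH 0   -> [54, 0]
STORE 2  -> [54]
STORE 1  -> []
PUSH 8   -> [8]

8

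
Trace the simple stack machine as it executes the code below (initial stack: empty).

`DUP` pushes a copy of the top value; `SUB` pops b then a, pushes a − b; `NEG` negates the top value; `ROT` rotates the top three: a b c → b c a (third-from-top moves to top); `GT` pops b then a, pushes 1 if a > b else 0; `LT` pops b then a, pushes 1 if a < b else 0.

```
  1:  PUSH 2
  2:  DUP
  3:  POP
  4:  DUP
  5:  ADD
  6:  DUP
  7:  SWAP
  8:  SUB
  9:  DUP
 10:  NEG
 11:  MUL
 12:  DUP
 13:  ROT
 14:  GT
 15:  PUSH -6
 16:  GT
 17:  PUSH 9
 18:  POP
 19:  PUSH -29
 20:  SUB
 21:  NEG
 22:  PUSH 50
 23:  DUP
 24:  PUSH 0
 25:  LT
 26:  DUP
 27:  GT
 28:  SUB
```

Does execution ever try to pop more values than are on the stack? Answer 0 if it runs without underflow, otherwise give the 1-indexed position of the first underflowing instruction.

13

PUSH 2 → 2
DUP    → 2 2
POP    → 2
DUP    → 2 2
ADD    → 4
DUP    → 4 4
SWAP   → 4 4
SUB    → 0
DUP    → 0 0
NEG    → 0 0
MUL    → 0
DUP    → 0 0
ROT  — needs 3 operands, stack has 2 → underflow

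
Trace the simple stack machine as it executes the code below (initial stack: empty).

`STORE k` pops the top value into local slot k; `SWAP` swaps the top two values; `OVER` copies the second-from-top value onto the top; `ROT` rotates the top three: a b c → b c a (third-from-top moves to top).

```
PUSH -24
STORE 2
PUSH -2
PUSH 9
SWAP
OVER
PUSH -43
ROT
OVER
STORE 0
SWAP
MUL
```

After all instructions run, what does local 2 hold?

-24

PUSH -24  -24
STORE 2   (empty)
PUSH -2   -2
PUSH 9    -2 9
SWAP      9 -2
OVER      9 -2 9
PUSH -43  9 -2 9 -43
ROT       9 9 -43 -2
OVER      9 9 -43 -2 -43
STORE 0   9 9 -43 -2
SWAP      9 9 -2 -43
MUL       9 9 86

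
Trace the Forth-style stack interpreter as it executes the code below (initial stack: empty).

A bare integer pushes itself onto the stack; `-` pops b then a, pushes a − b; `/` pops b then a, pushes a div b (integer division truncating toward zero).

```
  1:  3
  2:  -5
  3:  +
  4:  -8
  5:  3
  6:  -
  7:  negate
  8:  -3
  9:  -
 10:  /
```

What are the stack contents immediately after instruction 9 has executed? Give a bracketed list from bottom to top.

3       [3]
-5      [3, -5]
+       [-2]
-8      [-2, -8]
3       [-2, -8, 3]
-       [-2, -11]
negate  [-2, 11]
-3      [-2, 11, -3]
-       [-2, 14]

[-2, 14]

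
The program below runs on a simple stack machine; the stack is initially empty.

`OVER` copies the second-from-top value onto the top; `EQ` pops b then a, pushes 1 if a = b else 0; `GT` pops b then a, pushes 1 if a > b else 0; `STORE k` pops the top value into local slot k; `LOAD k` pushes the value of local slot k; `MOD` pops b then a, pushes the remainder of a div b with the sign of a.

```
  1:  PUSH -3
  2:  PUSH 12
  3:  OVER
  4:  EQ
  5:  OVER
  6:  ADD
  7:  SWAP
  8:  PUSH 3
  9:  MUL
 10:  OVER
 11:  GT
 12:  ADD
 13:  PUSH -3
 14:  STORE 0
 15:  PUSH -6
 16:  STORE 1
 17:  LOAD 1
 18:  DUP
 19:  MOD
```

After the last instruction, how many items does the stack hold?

2

PUSH -3 : [-3]
PUSH 12 : [-3, 12]
OVER    : [-3, 12, -3]
EQ      : [-3, 0]
OVER    : [-3, 0, -3]
ADD     : [-3, -3]
SWAP    : [-3, -3]
PUSH 3  : [-3, -3, 3]
MUL     : [-3, -9]
OVER    : [-3, -9, -3]
GT      : [-3, 0]
ADD     : [-3]
PUSH -3 : [-3, -3]
STORE 0 : [-3]
PUSH -6 : [-3, -6]
STORE 1 : [-3]
LOAD 1  : [-3, -6]
DUP     : [-3, -6, -6]
MOD     : [-3, 0]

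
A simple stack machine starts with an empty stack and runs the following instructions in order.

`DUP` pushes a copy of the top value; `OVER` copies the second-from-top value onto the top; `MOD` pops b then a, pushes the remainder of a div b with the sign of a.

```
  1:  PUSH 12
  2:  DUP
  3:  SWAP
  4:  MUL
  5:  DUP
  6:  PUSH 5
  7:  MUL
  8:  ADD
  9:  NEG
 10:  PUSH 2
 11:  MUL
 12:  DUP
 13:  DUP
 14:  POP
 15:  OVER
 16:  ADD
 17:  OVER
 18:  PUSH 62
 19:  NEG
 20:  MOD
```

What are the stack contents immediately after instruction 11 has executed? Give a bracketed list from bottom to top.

PUSH 12  [12]
DUP      [12, 12]
SWAP     [12, 12]
MUL      [144]
DUP      [144, 144]
PUSH 5   [144, 144, 5]
MUL      [144, 720]
ADD      [864]
NEG      [-864]
PUSH 2   [-864, 2]
MUL      [-1728]

[-1728]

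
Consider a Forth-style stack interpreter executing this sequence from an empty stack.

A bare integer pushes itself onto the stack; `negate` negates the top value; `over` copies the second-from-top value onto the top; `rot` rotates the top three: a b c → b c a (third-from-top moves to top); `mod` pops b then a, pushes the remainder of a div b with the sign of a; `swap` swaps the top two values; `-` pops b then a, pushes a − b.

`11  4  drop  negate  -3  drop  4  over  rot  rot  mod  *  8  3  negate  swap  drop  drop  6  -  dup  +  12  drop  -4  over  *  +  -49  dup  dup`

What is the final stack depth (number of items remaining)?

4

11     -> 11
4      -> 11 4
drop   -> 11
negate -> -11
-3     -> -11 -3
drop   -> -11
4      -> -11 4
over   -> -11 4 -11
rot    -> 4 -11 -11
rot    -> -11 -11 4
mod    -> -11 -3
*      -> 33
8      -> 33 8
3      -> 33 8 3
negate -> 33 8 -3
swap   -> 33 -3 8
drop   -> 33 -3
drop   -> 33
6      -> 33 6
-      -> 27
dup    -> 27 27
+      -> 54
12     -> 54 12
drop   -> 54
-4     -> 54 -4
over   -> 54 -4 54
*      -> 54 -216
+      -> -162
-49    -> -162 -49
dup    -> -162 -49 -49
dup    -> -162 -49 -49 -49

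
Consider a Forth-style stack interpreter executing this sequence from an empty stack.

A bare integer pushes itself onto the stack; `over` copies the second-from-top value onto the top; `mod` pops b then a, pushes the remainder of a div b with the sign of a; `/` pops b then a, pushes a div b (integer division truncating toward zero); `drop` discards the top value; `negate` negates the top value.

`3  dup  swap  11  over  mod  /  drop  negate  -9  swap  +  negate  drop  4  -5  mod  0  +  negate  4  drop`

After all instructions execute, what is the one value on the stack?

3      : 3
dup    : 3 3
swap   : 3 3
11     : 3 3 11
over   : 3 3 11 3
mod    : 3 3 2
/      : 3 1
drop   : 3
negate : -3
-9     : -3 -9
swap   : -9 -3
+      : -12
negate : 12
drop   : (empty)
4      : 4
-5     : 4 -5
mod    : 4
0      : 4 0
+      : 4
negate : -4
4      : -4 4
drop   : -4

-4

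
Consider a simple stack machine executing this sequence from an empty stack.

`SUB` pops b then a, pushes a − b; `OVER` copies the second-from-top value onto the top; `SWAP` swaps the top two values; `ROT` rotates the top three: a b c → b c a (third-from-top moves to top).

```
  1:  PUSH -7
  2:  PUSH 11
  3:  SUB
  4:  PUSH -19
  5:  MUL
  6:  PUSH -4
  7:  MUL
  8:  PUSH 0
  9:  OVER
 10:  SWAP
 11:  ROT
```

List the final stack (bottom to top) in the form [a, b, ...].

PUSH -7   [-7]
PUSH 11   [-7, 11]
SUB       [-18]
PUSH -19  [-18, -19]
MUL       [342]
PUSH -4   [342, -4]
MUL       [-1368]
PUSH 0    [-1368, 0]
OVER      [-1368, 0, -1368]
SWAP      [-1368, -1368, 0]
ROT       [-1368, 0, -1368]

[-1368, 0, -1368]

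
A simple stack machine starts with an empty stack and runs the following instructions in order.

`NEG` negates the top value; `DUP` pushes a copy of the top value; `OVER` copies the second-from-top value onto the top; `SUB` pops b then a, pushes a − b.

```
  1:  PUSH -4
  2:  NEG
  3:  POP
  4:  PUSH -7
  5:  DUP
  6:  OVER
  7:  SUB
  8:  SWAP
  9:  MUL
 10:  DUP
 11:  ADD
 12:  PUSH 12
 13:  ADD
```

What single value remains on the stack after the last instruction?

PUSH -4  [-4]
NEG      [4]
POP      []
PUSH -7  [-7]
DUP      [-7, -7]
OVER     [-7, -7, -7]
SUB      [-7, 0]
SWAP     [0, -7]
MUL      [0]
DUP      [0, 0]
ADD      [0]
PUSH 12  [0, 12]
ADD      [12]

12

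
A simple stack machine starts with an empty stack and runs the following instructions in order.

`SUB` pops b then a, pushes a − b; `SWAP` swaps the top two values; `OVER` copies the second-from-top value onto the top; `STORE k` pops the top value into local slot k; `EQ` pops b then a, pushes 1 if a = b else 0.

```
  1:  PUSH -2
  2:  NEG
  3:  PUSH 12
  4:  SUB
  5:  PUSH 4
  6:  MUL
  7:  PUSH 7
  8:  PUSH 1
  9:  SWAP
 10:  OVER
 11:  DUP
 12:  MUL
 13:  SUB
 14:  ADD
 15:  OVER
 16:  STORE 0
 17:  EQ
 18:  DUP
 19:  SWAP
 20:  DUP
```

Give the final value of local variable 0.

PUSH -2 → -2
NEG     → 2
PUSH 12 → 2 12
SUB     → -10
PUSH 4  → -10 4
MUL     → -40
PUSH 7  → -40 7
PUSH 1  → -40 7 1
SWAP    → -40 1 7
OVER    → -40 1 7 1
DUP     → -40 1 7 1 1
MUL     → -40 1 7 1
SUB     → -40 1 6
ADD     → -40 7
OVER    → -40 7 -40
STORE 0 → -40 7
EQ      → 0
DUP     → 0 0
SWAP    → 0 0
DUP     → 0 0 0

-40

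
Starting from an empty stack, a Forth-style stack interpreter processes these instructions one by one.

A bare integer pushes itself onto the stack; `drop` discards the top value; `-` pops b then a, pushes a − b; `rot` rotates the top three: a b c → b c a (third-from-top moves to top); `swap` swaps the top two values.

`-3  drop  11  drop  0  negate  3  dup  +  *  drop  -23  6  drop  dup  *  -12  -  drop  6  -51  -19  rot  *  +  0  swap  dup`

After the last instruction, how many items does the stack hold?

-3     : [-3]
drop   : []
11     : [11]
drop   : []
0      : [0]
negate : [0]
3      : [0, 3]
dup    : [0, 3, 3]
+      : [0, 6]
*      : [0]
drop   : []
-23    : [-23]
6      : [-23, 6]
drop   : [-23]
dup    : [-23, -23]
*      : [529]
-12    : [529, -12]
-      : [541]
drop   : []
6      : [6]
-51    : [6, -51]
-19    : [6, -51, -19]
rot    : [-51, -19, 6]
*      : [-51, -114]
+      : [-165]
0      : [-165, 0]
swap   : [0, -165]
dup    : [0, -165, -165]

3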